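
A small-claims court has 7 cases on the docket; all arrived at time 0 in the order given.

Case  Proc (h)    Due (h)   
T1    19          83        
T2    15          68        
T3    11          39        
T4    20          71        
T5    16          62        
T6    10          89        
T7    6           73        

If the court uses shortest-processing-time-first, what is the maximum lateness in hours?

SPT (increasing processing time): T7 T6 T3 T2 T5 T1 T4.
T7: 0→6, due 73, lateness -67
T6: 6→16, due 89, lateness -73
T3: 16→27, due 39, lateness -12
T2: 27→42, due 68, lateness -26
T5: 42→58, due 62, lateness -4
T1: 58→77, due 83, lateness -6
T4: 77→97, due 71, lateness 26
Maximum = 26.

26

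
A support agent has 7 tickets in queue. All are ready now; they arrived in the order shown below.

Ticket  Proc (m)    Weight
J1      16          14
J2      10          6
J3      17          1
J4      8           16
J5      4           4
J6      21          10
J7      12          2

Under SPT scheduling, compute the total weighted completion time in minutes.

SPT (increasing processing time): J5 J4 J2 J7 J1 J3 J6.
J5: finishes 4, weight 4, w·C = 16
J4: finishes 12, weight 16, w·C = 192
J2: finishes 22, weight 6, w·C = 132
J7: finishes 34, weight 2, w·C = 68
J1: finishes 50, weight 14, w·C = 700
J3: finishes 67, weight 1, w·C = 67
J6: finishes 88, weight 10, w·C = 880
Sum = 16+192+132+68+700+67+880 = 2055.

2055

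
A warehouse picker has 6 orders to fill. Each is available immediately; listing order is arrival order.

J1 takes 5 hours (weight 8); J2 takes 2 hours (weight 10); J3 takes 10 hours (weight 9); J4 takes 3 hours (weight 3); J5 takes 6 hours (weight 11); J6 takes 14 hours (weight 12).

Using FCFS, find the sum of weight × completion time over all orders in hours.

FIFO (arrival order): J1 J2 J3 J4 J5 J6.
J1: finishes 5, weight 8, w·C = 40
J2: finishes 7, weight 10, w·C = 70
J3: finishes 17, weight 9, w·C = 153
J4: finishes 20, weight 3, w·C = 60
J5: finishes 26, weight 11, w·C = 286
J6: finishes 40, weight 12, w·C = 480
Sum = 40+70+153+60+286+480 = 1089.

1089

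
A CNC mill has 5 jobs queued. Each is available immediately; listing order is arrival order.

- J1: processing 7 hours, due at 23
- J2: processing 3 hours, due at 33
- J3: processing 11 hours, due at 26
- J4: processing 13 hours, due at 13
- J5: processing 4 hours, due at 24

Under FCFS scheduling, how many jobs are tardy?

2

FIFO (arrival order): J1 J2 J3 J4 J5.
J1: 0→7, due 23, tardiness 0
J2: 7→10, due 33, tardiness 0
J3: 10→21, due 26, tardiness 0
J4: 21→34, due 13, tardiness 21
J5: 34→38, due 24, tardiness 14
Late jobs: 2.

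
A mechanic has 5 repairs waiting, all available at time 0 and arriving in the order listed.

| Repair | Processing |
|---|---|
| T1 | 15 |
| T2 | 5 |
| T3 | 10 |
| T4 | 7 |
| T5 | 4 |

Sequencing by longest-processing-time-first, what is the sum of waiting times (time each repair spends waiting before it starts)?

LPT (decreasing processing time): T1 T3 T4 T2 T5.
T1: waits 0, runs 0→15
T3: waits 15, runs 15→25
T4: waits 25, runs 25→32
T2: waits 32, runs 32→37
T5: waits 37, runs 37→41
Sum = 0+15+25+32+37 = 109.

109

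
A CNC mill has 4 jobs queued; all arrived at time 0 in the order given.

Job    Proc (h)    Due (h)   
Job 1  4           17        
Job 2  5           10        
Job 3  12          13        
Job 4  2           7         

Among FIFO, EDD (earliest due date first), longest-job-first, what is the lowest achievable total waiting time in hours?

28

FIFO (arrival order): Job 1 Job 2 Job 3 Job 4.
Job 1: waits 0, runs 0→4
Job 2: waits 4, runs 4→9
Job 3: waits 9, runs 9→21
Job 4: waits 21, runs 21→23
Sum = 0+4+9+21 = 34.
EDD (increasing due date): Job 4 Job 2 Job 3 Job 1.
Job 4: waits 0, runs 0→2
Job 2: waits 2, runs 2→7
Job 3: waits 7, runs 7→19
Job 1: waits 19, runs 19→23
Sum = 0+2+7+19 = 28.
LPT (decreasing processing time): Job 3 Job 2 Job 1 Job 4.
Job 3: waits 0, runs 0→12
Job 2: waits 12, runs 12→17
Job 1: waits 17, runs 17→21
Job 4: waits 21, runs 21→23
Sum = 0+12+17+21 = 50.
FIFO 34, EDD 28, LPT 50 → minimum 28.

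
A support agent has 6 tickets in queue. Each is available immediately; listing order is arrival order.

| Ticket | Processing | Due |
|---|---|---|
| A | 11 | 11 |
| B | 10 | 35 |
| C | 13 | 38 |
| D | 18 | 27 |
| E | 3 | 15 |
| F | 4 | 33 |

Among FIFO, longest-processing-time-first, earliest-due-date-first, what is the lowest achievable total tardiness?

FIFO (arrival order): A B C D E F.
A: 0→11, due 11, tardiness 0
B: 11→21, due 35, tardiness 0
C: 21→34, due 38, tardiness 0
D: 34→52, due 27, tardiness 25
E: 52→55, due 15, tardiness 40
F: 55→59, due 33, tardiness 26
Sum = 0+0+0+25+40+26 = 91.
LPT (decreasing processing time): D C A B F E.
D: 0→18, due 27, tardiness 0
C: 18→31, due 38, tardiness 0
A: 31→42, due 11, tardiness 31
B: 42→52, due 35, tardiness 17
F: 52→56, due 33, tardiness 23
E: 56→59, due 15, tardiness 44
Sum = 0+0+31+17+23+44 = 115.
EDD (increasing due date): A E D F B C.
A: 0→11, due 11, tardiness 0
E: 11→14, due 15, tardiness 0
D: 14→32, due 27, tardiness 5
F: 32→36, due 33, tardiness 3
B: 36→46, due 35, tardiness 11
C: 46→59, due 38, tardiness 21
Sum = 0+0+5+3+11+21 = 40.
FIFO 91, LPT 115, EDD 40 → minimum 40.

40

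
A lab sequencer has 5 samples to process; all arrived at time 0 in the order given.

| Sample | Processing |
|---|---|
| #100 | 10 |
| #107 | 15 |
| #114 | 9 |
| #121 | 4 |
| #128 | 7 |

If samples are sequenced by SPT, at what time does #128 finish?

SPT (increasing processing time): #121 #128 #114 #100 #107.
#121: 0→4
#128: 4→11

11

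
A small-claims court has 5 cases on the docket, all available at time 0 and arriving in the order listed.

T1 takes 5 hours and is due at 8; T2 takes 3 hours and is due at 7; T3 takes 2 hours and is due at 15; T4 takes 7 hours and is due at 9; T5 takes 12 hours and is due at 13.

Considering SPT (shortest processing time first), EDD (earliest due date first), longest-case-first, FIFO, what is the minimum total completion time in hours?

63

SPT (increasing processing time): T3 T2 T1 T4 T5.
T3: 0→2
T2: 2→5
T1: 5→10
T4: 10→17
T5: 17→29
Sum = 2+5+10+17+29 = 63.
EDD (increasing due date): T2 T1 T4 T5 T3.
T2: 0→3
T1: 3→8
T4: 8→15
T5: 15→27
T3: 27→29
Sum = 3+8+15+27+29 = 82.
LPT (decreasing processing time): T5 T4 T1 T2 T3.
T5: 0→12
T4: 12→19
T1: 19→24
T2: 24→27
T3: 27→29
Sum = 12+19+24+27+29 = 111.
FIFO (arrival order): T1 T2 T3 T4 T5.
T1: 0→5
T2: 5→8
T3: 8→10
T4: 10→17
T5: 17→29
Sum = 5+8+10+17+29 = 69.
SPT 63, EDD 82, LPT 111, FIFO 69 → minimum 63.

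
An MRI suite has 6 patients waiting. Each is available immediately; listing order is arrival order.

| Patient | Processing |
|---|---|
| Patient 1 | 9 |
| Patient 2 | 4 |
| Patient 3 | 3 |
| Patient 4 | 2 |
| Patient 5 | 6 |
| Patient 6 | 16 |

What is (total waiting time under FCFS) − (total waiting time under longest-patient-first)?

-65

FIFO (arrival order): Patient 1 Patient 2 Patient 3 Patient 4 Patient 5 Patient 6.
Patient 1: waits 0, runs 0→9
Patient 2: waits 9, runs 9→13
Patient 3: waits 13, runs 13→16
Patient 4: waits 16, runs 16→18
Patient 5: waits 18, runs 18→24
Patient 6: waits 24, runs 24→40
Sum = 0+9+13+16+18+24 = 80.
LPT (decreasing processing time): Patient 6 Patient 1 Patient 5 Patient 2 Patient 3 Patient 4.
Patient 6: waits 0, runs 0→16
Patient 1: waits 16, runs 16→25
Patient 5: waits 25, runs 25→31
Patient 2: waits 31, runs 31→35
Patient 3: waits 35, runs 35→38
Patient 4: waits 38, runs 38→40
Sum = 0+16+25+31+35+38 = 145.
Difference = 80 − 145 = -65.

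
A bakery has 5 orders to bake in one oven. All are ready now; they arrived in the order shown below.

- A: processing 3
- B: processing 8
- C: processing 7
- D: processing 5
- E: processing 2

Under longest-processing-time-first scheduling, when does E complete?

LPT (decreasing processing time): B C D A E.
B: 0→8
C: 8→15
D: 15→20
A: 20→23
E: 23→25

25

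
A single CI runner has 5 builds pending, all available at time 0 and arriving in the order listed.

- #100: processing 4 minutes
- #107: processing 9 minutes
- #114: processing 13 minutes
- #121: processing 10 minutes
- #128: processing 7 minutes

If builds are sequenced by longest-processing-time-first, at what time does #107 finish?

LPT (decreasing processing time): #114 #121 #107 #128 #100.
#114: 0→13
#121: 13→23
#107: 23→32

32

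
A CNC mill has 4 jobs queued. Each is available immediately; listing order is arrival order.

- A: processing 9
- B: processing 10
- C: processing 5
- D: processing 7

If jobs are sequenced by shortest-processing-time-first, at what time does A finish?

SPT (increasing processing time): C D A B.
C: 0→5
D: 5→12
A: 12→21

21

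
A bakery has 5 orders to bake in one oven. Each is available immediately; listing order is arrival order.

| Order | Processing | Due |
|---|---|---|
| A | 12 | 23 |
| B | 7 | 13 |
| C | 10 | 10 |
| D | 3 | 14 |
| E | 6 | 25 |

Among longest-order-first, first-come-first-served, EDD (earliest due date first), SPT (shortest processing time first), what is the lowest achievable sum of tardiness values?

LPT (decreasing processing time): A C B E D.
A: 0→12, due 23, tardiness 0
C: 12→22, due 10, tardiness 12
B: 22→29, due 13, tardiness 16
E: 29→35, due 25, tardiness 10
D: 35→38, due 14, tardiness 24
Sum = 0+12+16+10+24 = 62.
FIFO (arrival order): A B C D E.
A: 0→12, due 23, tardiness 0
B: 12→19, due 13, tardiness 6
C: 19→29, due 10, tardiness 19
D: 29→32, due 14, tardiness 18
E: 32→38, due 25, tardiness 13
Sum = 0+6+19+18+13 = 56.
EDD (increasing due date): C B D A E.
C: 0→10, due 10, tardiness 0
B: 10→17, due 13, tardiness 4
D: 17→20, due 14, tardiness 6
A: 20→32, due 23, tardiness 9
E: 32→38, due 25, tardiness 13
Sum = 0+4+6+9+13 = 32.
SPT (increasing processing time): D E B C A.
D: 0→3, due 14, tardiness 0
E: 3→9, due 25, tardiness 0
B: 9→16, due 13, tardiness 3
C: 16→26, due 10, tardiness 16
A: 26→38, due 23, tardiness 15
Sum = 0+0+3+16+15 = 34.
LPT 62, FIFO 56, EDD 32, SPT 34 → minimum 32.

32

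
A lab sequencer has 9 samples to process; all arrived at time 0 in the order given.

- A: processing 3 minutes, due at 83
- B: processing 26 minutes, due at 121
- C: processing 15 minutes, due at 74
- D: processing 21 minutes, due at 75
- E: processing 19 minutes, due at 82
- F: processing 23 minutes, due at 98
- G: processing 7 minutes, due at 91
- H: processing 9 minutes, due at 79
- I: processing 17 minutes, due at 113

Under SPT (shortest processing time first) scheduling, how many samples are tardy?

3

SPT (increasing processing time): A G H C I E D F B.
A: 0→3, due 83, tardiness 0
G: 3→10, due 91, tardiness 0
H: 10→19, due 79, tardiness 0
C: 19→34, due 74, tardiness 0
I: 34→51, due 113, tardiness 0
E: 51→70, due 82, tardiness 0
D: 70→91, due 75, tardiness 16
F: 91→114, due 98, tardiness 16
B: 114→140, due 121, tardiness 19
Late samples: 3.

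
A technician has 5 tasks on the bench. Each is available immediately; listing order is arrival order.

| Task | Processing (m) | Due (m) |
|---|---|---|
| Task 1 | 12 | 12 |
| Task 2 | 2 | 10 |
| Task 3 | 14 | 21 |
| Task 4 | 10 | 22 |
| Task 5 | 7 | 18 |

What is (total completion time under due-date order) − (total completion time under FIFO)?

-20

EDD (increasing due date): Task 2 Task 1 Task 5 Task 3 Task 4.
Task 2: 0→2
Task 1: 2→14
Task 5: 14→21
Task 3: 21→35
Task 4: 35→45
Sum = 2+14+21+35+45 = 117.
FIFO (arrival order): Task 1 Task 2 Task 3 Task 4 Task 5.
Task 1: 0→12
Task 2: 12→14
Task 3: 14→28
Task 4: 28→38
Task 5: 38→45
Sum = 12+14+28+38+45 = 137.
Difference = 117 − 137 = -20.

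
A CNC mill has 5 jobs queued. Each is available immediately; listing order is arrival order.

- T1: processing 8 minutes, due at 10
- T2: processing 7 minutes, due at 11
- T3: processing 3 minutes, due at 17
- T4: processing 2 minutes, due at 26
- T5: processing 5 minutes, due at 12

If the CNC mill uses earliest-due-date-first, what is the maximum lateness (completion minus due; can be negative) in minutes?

8

EDD (increasing due date): T1 T2 T5 T3 T4.
T1: 0→8, due 10, lateness -2
T2: 8→15, due 11, lateness 4
T5: 15→20, due 12, lateness 8
T3: 20→23, due 17, lateness 6
T4: 23→25, due 26, lateness -1
Maximum = 8.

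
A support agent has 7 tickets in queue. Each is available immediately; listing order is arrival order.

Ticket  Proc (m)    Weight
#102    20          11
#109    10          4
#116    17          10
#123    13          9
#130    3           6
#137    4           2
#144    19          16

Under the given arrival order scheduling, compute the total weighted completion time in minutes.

FIFO (arrival order): #102 #109 #116 #123 #130 #137 #144.
#102: finishes 20, weight 11, w·C = 220
#109: finishes 30, weight 4, w·C = 120
#116: finishes 47, weight 10, w·C = 470
#123: finishes 60, weight 9, w·C = 540
#130: finishes 63, weight 6, w·C = 378
#137: finishes 67, weight 2, w·C = 134
#144: finishes 86, weight 16, w·C = 1376
Sum = 220+120+470+540+378+134+1376 = 3238.

3238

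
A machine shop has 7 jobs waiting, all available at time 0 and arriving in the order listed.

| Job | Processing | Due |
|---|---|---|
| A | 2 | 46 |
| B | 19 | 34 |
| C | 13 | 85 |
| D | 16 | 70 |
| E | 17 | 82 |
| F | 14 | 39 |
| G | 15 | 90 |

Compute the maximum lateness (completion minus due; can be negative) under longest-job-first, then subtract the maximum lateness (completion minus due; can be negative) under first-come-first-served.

LPT (decreasing processing time): B E D G F C A.
B: 0→19, due 34, lateness -15
E: 19→36, due 82, lateness -46
D: 36→52, due 70, lateness -18
G: 52→67, due 90, lateness -23
F: 67→81, due 39, lateness 42
C: 81→94, due 85, lateness 9
A: 94→96, due 46, lateness 50
Maximum = 50.
FIFO (arrival order): A B C D E F G.
A: 0→2, due 46, lateness -44
B: 2→21, due 34, lateness -13
C: 21→34, due 85, lateness -51
D: 34→50, due 70, lateness -20
E: 50→67, due 82, lateness -15
F: 67→81, due 39, lateness 42
G: 81→96, due 90, lateness 6
Maximum = 42.
Difference = 50 − 42 = 8.

8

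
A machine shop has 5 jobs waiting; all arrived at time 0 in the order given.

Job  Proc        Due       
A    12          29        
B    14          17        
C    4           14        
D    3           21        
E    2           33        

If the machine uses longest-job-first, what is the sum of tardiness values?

30

LPT (decreasing processing time): B A C D E.
B: 0→14, due 17, tardiness 0
A: 14→26, due 29, tardiness 0
C: 26→30, due 14, tardiness 16
D: 30→33, due 21, tardiness 12
E: 33→35, due 33, tardiness 2
Sum = 0+0+16+12+2 = 30.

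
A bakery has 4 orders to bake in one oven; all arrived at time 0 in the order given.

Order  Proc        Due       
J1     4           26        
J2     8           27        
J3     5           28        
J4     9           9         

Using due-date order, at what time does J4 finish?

EDD (increasing due date): J4 J1 J2 J3.
J4: 0→9

9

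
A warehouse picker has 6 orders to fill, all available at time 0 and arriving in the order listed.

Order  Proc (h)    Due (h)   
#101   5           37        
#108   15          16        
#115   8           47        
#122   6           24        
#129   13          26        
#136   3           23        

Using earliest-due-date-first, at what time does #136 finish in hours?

18

EDD (increasing due date): #108 #136 #122 #129 #101 #115.
#108: 0→15
#136: 15→18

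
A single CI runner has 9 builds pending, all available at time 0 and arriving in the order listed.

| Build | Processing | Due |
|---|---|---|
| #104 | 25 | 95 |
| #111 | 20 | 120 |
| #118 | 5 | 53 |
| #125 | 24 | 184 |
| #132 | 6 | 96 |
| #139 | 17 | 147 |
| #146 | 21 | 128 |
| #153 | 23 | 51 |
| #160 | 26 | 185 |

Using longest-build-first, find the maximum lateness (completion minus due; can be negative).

114

LPT (decreasing processing time): #160 #104 #125 #153 #146 #111 #139 #132 #118.
#160: 0→26, due 185, lateness -159
#104: 26→51, due 95, lateness -44
#125: 51→75, due 184, lateness -109
#153: 75→98, due 51, lateness 47
#146: 98→119, due 128, lateness -9
#111: 119→139, due 120, lateness 19
#139: 139→156, due 147, lateness 9
#132: 156→162, due 96, lateness 66
#118: 162→167, due 53, lateness 114
Maximum = 114.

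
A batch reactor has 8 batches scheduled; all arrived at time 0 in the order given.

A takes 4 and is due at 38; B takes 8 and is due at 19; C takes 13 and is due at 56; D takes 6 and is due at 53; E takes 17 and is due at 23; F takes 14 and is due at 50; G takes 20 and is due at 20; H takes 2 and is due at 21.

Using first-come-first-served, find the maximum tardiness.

FIFO (arrival order): A B C D E F G H.
A: 0→4, due 38, tardiness 0
B: 4→12, due 19, tardiness 0
C: 12→25, due 56, tardiness 0
D: 25→31, due 53, tardiness 0
E: 31→48, due 23, tardiness 25
F: 48→62, due 50, tardiness 12
G: 62→82, due 20, tardiness 62
H: 82→84, due 21, tardiness 63
Maximum = 63.

63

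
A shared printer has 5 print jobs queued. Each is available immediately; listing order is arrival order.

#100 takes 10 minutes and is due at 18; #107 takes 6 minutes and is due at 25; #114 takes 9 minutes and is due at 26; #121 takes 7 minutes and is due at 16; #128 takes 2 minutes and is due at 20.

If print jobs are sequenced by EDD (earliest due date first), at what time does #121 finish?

EDD (increasing due date): #121 #100 #128 #107 #114.
#121: 0→7

7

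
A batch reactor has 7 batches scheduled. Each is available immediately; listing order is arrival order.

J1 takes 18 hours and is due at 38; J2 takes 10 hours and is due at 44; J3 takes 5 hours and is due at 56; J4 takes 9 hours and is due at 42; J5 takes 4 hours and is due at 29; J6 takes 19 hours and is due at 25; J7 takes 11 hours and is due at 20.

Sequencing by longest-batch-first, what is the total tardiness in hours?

130

LPT (decreasing processing time): J6 J1 J7 J2 J4 J3 J5.
J6: 0→19, due 25, tardiness 0
J1: 19→37, due 38, tardiness 0
J7: 37→48, due 20, tardiness 28
J2: 48→58, due 44, tardiness 14
J4: 58→67, due 42, tardiness 25
J3: 67→72, due 56, tardiness 16
J5: 72→76, due 29, tardiness 47
Sum = 0+0+28+14+25+16+47 = 130.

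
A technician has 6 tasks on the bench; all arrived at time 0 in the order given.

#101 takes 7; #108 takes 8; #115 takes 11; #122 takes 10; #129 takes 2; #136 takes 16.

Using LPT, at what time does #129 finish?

LPT (decreasing processing time): #136 #115 #122 #108 #101 #129.
#136: 0→16
#115: 16→27
#122: 27→37
#108: 37→45
#101: 45→52
#129: 52→54

54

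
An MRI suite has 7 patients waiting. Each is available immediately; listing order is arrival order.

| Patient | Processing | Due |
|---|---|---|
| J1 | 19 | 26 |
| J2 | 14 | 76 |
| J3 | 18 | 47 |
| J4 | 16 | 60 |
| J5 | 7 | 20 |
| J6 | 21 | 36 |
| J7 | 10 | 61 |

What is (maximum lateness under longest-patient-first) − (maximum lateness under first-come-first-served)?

LPT (decreasing processing time): J6 J1 J3 J4 J2 J7 J5.
J6: 0→21, due 36, lateness -15
J1: 21→40, due 26, lateness 14
J3: 40→58, due 47, lateness 11
J4: 58→74, due 60, lateness 14
J2: 74→88, due 76, lateness 12
J7: 88→98, due 61, lateness 37
J5: 98→105, due 20, lateness 85
Maximum = 85.
FIFO (arrival order): J1 J2 J3 J4 J5 J6 J7.
J1: 0→19, due 26, lateness -7
J2: 19→33, due 76, lateness -43
J3: 33→51, due 47, lateness 4
J4: 51→67, due 60, lateness 7
J5: 67→74, due 20, lateness 54
J6: 74→95, due 36, lateness 59
J7: 95→105, due 61, lateness 44
Maximum = 59.
Difference = 85 − 59 = 26.

26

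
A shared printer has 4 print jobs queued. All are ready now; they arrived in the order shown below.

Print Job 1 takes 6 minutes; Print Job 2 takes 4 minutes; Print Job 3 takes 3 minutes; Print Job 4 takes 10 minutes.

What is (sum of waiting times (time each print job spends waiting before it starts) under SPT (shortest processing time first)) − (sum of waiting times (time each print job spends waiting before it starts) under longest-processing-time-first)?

-23

SPT (increasing processing time): Print Job 3 Print Job 2 Print Job 1 Print Job 4.
Print Job 3: waits 0, runs 0→3
Print Job 2: waits 3, runs 3→7
Print Job 1: waits 7, runs 7→13
Print Job 4: waits 13, runs 13→23
Sum = 0+3+7+13 = 23.
LPT (decreasing processing time): Print Job 4 Print Job 1 Print Job 2 Print Job 3.
Print Job 4: waits 0, runs 0→10
Print Job 1: waits 10, runs 10→16
Print Job 2: waits 16, runs 16→20
Print Job 3: waits 20, runs 20→23
Sum = 0+10+16+20 = 46.
Difference = 23 − 46 = -23.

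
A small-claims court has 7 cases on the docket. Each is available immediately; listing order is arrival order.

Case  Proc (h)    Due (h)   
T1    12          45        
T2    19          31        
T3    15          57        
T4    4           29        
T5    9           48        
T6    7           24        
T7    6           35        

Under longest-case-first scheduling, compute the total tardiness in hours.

LPT (decreasing processing time): T2 T3 T1 T5 T6 T7 T4.
T2: 0→19, due 31, tardiness 0
T3: 19→34, due 57, tardiness 0
T1: 34→46, due 45, tardiness 1
T5: 46→55, due 48, tardiness 7
T6: 55→62, due 24, tardiness 38
T7: 62→68, due 35, tardiness 33
T4: 68→72, due 29, tardiness 43
Sum = 0+0+1+7+38+33+43 = 122.

122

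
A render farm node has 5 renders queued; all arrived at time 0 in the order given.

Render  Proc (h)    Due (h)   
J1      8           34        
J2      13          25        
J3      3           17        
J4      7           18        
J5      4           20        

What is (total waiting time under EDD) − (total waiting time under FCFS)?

EDD (increasing due date): J3 J4 J5 J2 J1.
J3: waits 0, runs 0→3
J4: waits 3, runs 3→10
J5: waits 10, runs 10→14
J2: waits 14, runs 14→27
J1: waits 27, runs 27→35
Sum = 0+3+10+14+27 = 54.
FIFO (arrival order): J1 J2 J3 J4 J5.
J1: waits 0, runs 0→8
J2: waits 8, runs 8→21
J3: waits 21, runs 21→24
J4: waits 24, runs 24→31
J5: waits 31, runs 31→35
Sum = 0+8+21+24+31 = 84.
Difference = 54 − 84 = -30.

-30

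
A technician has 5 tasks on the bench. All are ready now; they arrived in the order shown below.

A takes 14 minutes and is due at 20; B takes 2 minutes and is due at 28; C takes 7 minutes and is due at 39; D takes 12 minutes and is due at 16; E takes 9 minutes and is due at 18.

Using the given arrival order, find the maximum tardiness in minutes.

26

FIFO (arrival order): A B C D E.
A: 0→14, due 20, tardiness 0
B: 14→16, due 28, tardiness 0
C: 16→23, due 39, tardiness 0
D: 23→35, due 16, tardiness 19
E: 35→44, due 18, tardiness 26
Maximum = 26.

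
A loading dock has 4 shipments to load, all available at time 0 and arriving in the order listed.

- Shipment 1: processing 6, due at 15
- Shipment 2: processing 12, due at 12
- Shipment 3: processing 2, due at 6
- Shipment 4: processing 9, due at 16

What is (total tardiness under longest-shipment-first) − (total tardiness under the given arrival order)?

LPT (decreasing processing time): Shipment 2 Shipment 4 Shipment 1 Shipment 3.
Shipment 2: 0→12, due 12, tardiness 0
Shipment 4: 12→21, due 16, tardiness 5
Shipment 1: 21→27, due 15, tardiness 12
Shipment 3: 27→29, due 6, tardiness 23
Sum = 0+5+12+23 = 40.
FIFO (arrival order): Shipment 1 Shipment 2 Shipment 3 Shipment 4.
Shipment 1: 0→6, due 15, tardiness 0
Shipment 2: 6→18, due 12, tardiness 6
Shipment 3: 18→20, due 6, tardiness 14
Shipment 4: 20→29, due 16, tardiness 13
Sum = 0+6+14+13 = 33.
Difference = 40 − 33 = 7.

7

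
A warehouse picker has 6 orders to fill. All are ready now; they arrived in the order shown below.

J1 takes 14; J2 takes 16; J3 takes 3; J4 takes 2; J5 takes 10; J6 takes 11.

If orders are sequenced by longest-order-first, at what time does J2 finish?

16

LPT (decreasing processing time): J2 J1 J6 J5 J3 J4.
J2: 0→16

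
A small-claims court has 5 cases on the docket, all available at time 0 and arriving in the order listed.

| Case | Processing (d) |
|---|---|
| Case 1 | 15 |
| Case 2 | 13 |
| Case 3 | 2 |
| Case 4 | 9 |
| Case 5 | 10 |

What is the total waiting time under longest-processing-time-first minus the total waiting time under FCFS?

16

LPT (decreasing processing time): Case 1 Case 2 Case 5 Case 4 Case 3.
Case 1: waits 0, runs 0→15
Case 2: waits 15, runs 15→28
Case 5: waits 28, runs 28→38
Case 4: waits 38, runs 38→47
Case 3: waits 47, runs 47→49
Sum = 0+15+28+38+47 = 128.
FIFO (arrival order): Case 1 Case 2 Case 3 Case 4 Case 5.
Case 1: waits 0, runs 0→15
Case 2: waits 15, runs 15→28
Case 3: waits 28, runs 28→30
Case 4: waits 30, runs 30→39
Case 5: waits 39, runs 39→49
Sum = 0+15+28+30+39 = 112.
Difference = 128 − 112 = 16.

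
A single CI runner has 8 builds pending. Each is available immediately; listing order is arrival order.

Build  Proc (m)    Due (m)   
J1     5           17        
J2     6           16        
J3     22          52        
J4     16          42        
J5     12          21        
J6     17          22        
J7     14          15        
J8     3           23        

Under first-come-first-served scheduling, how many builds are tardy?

FIFO (arrival order): J1 J2 J3 J4 J5 J6 J7 J8.
J1: 0→5, due 17, tardiness 0
J2: 5→11, due 16, tardiness 0
J3: 11→33, due 52, tardiness 0
J4: 33→49, due 42, tardiness 7
J5: 49→61, due 21, tardiness 40
J6: 61→78, due 22, tardiness 56
J7: 78→92, due 15, tardiness 77
J8: 92→95, due 23, tardiness 72
Late builds: 5.

5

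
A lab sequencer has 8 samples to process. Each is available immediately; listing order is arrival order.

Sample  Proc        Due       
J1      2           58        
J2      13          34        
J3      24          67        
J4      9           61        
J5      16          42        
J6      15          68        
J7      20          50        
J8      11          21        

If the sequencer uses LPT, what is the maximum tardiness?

78

LPT (decreasing processing time): J3 J7 J5 J6 J2 J8 J4 J1.
J3: 0→24, due 67, tardiness 0
J7: 24→44, due 50, tardiness 0
J5: 44→60, due 42, tardiness 18
J6: 60→75, due 68, tardiness 7
J2: 75→88, due 34, tardiness 54
J8: 88→99, due 21, tardiness 78
J4: 99→108, due 61, tardiness 47
J1: 108→110, due 58, tardiness 52
Maximum = 78.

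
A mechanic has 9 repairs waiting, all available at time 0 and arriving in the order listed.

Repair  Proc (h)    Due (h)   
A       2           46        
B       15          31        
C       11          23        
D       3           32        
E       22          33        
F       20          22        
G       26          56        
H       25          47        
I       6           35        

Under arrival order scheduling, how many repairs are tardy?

6

FIFO (arrival order): A B C D E F G H I.
A: 0→2, due 46, tardiness 0
B: 2→17, due 31, tardiness 0
C: 17→28, due 23, tardiness 5
D: 28→31, due 32, tardiness 0
E: 31→53, due 33, tardiness 20
F: 53→73, due 22, tardiness 51
G: 73→99, due 56, tardiness 43
H: 99→124, due 47, tardiness 77
I: 124→130, due 35, tardiness 95
Late repairs: 6.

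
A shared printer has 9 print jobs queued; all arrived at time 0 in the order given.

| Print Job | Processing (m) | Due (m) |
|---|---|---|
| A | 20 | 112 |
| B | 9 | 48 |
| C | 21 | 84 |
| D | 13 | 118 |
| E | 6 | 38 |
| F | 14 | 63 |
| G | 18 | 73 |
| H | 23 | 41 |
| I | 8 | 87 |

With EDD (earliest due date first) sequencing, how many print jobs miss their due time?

4

EDD (increasing due date): E H B F G C I A D.
E: 0→6, due 38, tardiness 0
H: 6→29, due 41, tardiness 0
B: 29→38, due 48, tardiness 0
F: 38→52, due 63, tardiness 0
G: 52→70, due 73, tardiness 0
C: 70→91, due 84, tardiness 7
I: 91→99, due 87, tardiness 12
A: 99→119, due 112, tardiness 7
D: 119→132, due 118, tardiness 14
Late print jobs: 4.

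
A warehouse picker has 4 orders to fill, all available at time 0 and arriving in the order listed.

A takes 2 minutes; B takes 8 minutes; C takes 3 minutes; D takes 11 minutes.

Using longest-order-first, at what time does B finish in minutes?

19

LPT (decreasing processing time): D B C A.
D: 0→11
B: 11→19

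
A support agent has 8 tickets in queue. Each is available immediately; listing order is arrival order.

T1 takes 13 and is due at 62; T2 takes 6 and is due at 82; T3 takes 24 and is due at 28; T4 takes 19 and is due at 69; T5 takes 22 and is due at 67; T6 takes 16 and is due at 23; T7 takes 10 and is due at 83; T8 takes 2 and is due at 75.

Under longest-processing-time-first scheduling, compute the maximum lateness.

LPT (decreasing processing time): T3 T5 T4 T6 T1 T7 T2 T8.
T3: 0→24, due 28, lateness -4
T5: 24→46, due 67, lateness -21
T4: 46→65, due 69, lateness -4
T6: 65→81, due 23, lateness 58
T1: 81→94, due 62, lateness 32
T7: 94→104, due 83, lateness 21
T2: 104→110, due 82, lateness 28
T8: 110→112, due 75, lateness 37
Maximum = 58.

58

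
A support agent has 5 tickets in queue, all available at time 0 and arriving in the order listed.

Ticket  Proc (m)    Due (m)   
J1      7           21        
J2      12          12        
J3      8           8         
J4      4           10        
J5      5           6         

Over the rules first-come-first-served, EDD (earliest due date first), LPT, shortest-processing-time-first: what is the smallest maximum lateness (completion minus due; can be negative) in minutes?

17

FIFO (arrival order): J1 J2 J3 J4 J5.
J1: 0→7, due 21, lateness -14
J2: 7→19, due 12, lateness 7
J3: 19→27, due 8, lateness 19
J4: 27→31, due 10, lateness 21
J5: 31→36, due 6, lateness 30
Maximum = 30.
EDD (increasing due date): J5 J3 J4 J2 J1.
J5: 0→5, due 6, lateness -1
J3: 5→13, due 8, lateness 5
J4: 13→17, due 10, lateness 7
J2: 17→29, due 12, lateness 17
J1: 29→36, due 21, lateness 15
Maximum = 17.
LPT (decreasing processing time): J2 J3 J1 J5 J4.
J2: 0→12, due 12, lateness 0
J3: 12→20, due 8, lateness 12
J1: 20→27, due 21, lateness 6
J5: 27→32, due 6, lateness 26
J4: 32→36, due 10, lateness 26
Maximum = 26.
SPT (increasing processing time): J4 J5 J1 J3 J2.
J4: 0→4, due 10, lateness -6
J5: 4→9, due 6, lateness 3
J1: 9→16, due 21, lateness -5
J3: 16→24, due 8, lateness 16
J2: 24→36, due 12, lateness 24
Maximum = 24.
FIFO 30, EDD 17, LPT 26, SPT 24 → minimum 17.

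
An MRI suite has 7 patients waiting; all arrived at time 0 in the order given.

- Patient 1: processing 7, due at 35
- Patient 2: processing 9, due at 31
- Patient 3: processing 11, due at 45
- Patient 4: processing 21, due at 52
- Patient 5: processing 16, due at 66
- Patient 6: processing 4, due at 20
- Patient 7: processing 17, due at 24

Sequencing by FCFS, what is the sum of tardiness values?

109

FIFO (arrival order): Patient 1 Patient 2 Patient 3 Patient 4 Patient 5 Patient 6 Patient 7.
Patient 1: 0→7, due 35, tardiness 0
Patient 2: 7→16, due 31, tardiness 0
Patient 3: 16→27, due 45, tardiness 0
Patient 4: 27→48, due 52, tardiness 0
Patient 5: 48→64, due 66, tardiness 0
Patient 6: 64→68, due 20, tardiness 48
Patient 7: 68→85, due 24, tardiness 61
Sum = 0+0+0+0+0+48+61 = 109.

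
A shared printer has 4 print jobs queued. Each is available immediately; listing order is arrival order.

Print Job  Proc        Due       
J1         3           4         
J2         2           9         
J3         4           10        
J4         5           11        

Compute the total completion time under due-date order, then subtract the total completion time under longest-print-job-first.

-9

EDD (increasing due date): J1 J2 J3 J4.
J1: 0→3
J2: 3→5
J3: 5→9
J4: 9→14
Sum = 3+5+9+14 = 31.
LPT (decreasing processing time): J4 J3 J1 J2.
J4: 0→5
J3: 5→9
J1: 9→12
J2: 12→14
Sum = 5+9+12+14 = 40.
Difference = 31 − 40 = -9.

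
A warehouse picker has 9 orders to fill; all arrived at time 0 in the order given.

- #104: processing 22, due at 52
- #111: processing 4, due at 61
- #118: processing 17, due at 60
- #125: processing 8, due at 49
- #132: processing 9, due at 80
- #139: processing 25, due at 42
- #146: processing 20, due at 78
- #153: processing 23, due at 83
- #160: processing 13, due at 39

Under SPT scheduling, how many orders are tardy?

SPT (increasing processing time): #111 #125 #132 #160 #118 #146 #104 #153 #139.
#111: 0→4, due 61, tardiness 0
#125: 4→12, due 49, tardiness 0
#132: 12→21, due 80, tardiness 0
#160: 21→34, due 39, tardiness 0
#118: 34→51, due 60, tardiness 0
#146: 51→71, due 78, tardiness 0
#104: 71→93, due 52, tardiness 41
#153: 93→116, due 83, tardiness 33
#139: 116→141, due 42, tardiness 99
Late orders: 3.

3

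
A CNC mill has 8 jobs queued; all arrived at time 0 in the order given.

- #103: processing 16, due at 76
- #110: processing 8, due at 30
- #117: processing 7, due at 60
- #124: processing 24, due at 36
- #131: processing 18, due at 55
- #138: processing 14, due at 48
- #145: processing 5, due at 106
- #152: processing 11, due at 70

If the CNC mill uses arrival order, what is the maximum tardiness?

FIFO (arrival order): #103 #110 #117 #124 #131 #138 #145 #152.
#103: 0→16, due 76, tardiness 0
#110: 16→24, due 30, tardiness 0
#117: 24→31, due 60, tardiness 0
#124: 31→55, due 36, tardiness 19
#131: 55→73, due 55, tardiness 18
#138: 73→87, due 48, tardiness 39
#145: 87→92, due 106, tardiness 0
#152: 92→103, due 70, tardiness 33
Maximum = 39.

39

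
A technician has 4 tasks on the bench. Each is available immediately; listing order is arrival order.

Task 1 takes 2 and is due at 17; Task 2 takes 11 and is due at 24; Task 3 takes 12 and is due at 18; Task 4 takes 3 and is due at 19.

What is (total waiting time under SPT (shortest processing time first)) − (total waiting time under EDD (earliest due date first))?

-10

SPT (increasing processing time): Task 1 Task 4 Task 2 Task 3.
Task 1: waits 0, runs 0→2
Task 4: waits 2, runs 2→5
Task 2: waits 5, runs 5→16
Task 3: waits 16, runs 16→28
Sum = 0+2+5+16 = 23.
EDD (increasing due date): Task 1 Task 3 Task 4 Task 2.
Task 1: waits 0, runs 0→2
Task 3: waits 2, runs 2→14
Task 4: waits 14, runs 14→17
Task 2: waits 17, runs 17→28
Sum = 0+2+14+17 = 33.
Difference = 23 − 33 = -10.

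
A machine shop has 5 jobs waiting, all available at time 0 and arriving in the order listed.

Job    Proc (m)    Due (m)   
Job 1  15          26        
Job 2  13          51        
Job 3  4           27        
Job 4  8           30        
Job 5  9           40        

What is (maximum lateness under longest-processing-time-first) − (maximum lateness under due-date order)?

LPT (decreasing processing time): Job 1 Job 2 Job 5 Job 4 Job 3.
Job 1: 0→15, due 26, lateness -11
Job 2: 15→28, due 51, lateness -23
Job 5: 28→37, due 40, lateness -3
Job 4: 37→45, due 30, lateness 15
Job 3: 45→49, due 27, lateness 22
Maximum = 22.
EDD (increasing due date): Job 1 Job 3 Job 4 Job 5 Job 2.
Job 1: 0→15, due 26, lateness -11
Job 3: 15→19, due 27, lateness -8
Job 4: 19→27, due 30, lateness -3
Job 5: 27→36, due 40, lateness -4
Job 2: 36→49, due 51, lateness -2
Maximum = -2.
Difference = 22 − -2 = 24.

24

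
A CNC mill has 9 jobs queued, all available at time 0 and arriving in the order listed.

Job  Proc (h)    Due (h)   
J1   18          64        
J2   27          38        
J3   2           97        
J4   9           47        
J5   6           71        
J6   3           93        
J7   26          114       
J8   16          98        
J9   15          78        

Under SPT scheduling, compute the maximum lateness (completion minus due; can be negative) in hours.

SPT (increasing processing time): J3 J6 J5 J4 J9 J8 J1 J7 J2.
J3: 0→2, due 97, lateness -95
J6: 2→5, due 93, lateness -88
J5: 5→11, due 71, lateness -60
J4: 11→20, due 47, lateness -27
J9: 20→35, due 78, lateness -43
J8: 35→51, due 98, lateness -47
J1: 51→69, due 64, lateness 5
J7: 69→95, due 114, lateness -19
J2: 95→122, due 38, lateness 84
Maximum = 84.

84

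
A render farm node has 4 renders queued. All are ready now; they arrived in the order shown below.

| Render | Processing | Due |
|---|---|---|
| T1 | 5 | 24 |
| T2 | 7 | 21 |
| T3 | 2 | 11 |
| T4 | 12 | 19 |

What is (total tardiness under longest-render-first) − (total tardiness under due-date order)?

13

LPT (decreasing processing time): T4 T2 T1 T3.
T4: 0→12, due 19, tardiness 0
T2: 12→19, due 21, tardiness 0
T1: 19→24, due 24, tardiness 0
T3: 24→26, due 11, tardiness 15
Sum = 0+0+0+15 = 15.
EDD (increasing due date): T3 T4 T2 T1.
T3: 0→2, due 11, tardiness 0
T4: 2→14, due 19, tardiness 0
T2: 14→21, due 21, tardiness 0
T1: 21→26, due 24, tardiness 2
Sum = 0+0+0+2 = 2.
Difference = 15 − 2 = 13.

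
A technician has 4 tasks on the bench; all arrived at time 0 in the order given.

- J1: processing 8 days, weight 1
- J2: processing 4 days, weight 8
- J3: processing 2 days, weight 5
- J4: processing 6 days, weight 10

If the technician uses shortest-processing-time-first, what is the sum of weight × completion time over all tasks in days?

198

SPT (increasing processing time): J3 J2 J4 J1.
J3: finishes 2, weight 5, w·C = 10
J2: finishes 6, weight 8, w·C = 48
J4: finishes 12, weight 10, w·C = 120
J1: finishes 20, weight 1, w·C = 20
Sum = 10+48+120+20 = 198.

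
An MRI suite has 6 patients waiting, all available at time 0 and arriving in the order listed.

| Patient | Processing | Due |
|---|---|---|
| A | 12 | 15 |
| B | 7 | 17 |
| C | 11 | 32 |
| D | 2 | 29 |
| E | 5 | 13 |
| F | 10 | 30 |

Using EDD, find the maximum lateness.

EDD (increasing due date): E A B D F C.
E: 0→5, due 13, lateness -8
A: 5→17, due 15, lateness 2
B: 17→24, due 17, lateness 7
D: 24→26, due 29, lateness -3
F: 26→36, due 30, lateness 6
C: 36→47, due 32, lateness 15
Maximum = 15.

15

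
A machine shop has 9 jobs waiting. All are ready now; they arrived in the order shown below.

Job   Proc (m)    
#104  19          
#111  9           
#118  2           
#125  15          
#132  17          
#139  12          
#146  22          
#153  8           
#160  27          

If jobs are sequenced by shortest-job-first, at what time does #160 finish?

SPT (increasing processing time): #118 #153 #111 #139 #125 #132 #104 #146 #160.
#118: 0→2
#153: 2→10
#111: 10→19
#139: 19→31
#125: 31→46
#132: 46→63
#104: 63→82
#146: 82→104
#160: 104→131

131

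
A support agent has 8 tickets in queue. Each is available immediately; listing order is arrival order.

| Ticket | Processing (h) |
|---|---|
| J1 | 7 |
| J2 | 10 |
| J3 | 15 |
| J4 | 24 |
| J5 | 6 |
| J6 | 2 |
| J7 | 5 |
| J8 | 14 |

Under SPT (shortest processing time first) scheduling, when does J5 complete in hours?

13

SPT (increasing processing time): J6 J7 J5 J1 J2 J8 J3 J4.
J6: 0→2
J7: 2→7
J5: 7→13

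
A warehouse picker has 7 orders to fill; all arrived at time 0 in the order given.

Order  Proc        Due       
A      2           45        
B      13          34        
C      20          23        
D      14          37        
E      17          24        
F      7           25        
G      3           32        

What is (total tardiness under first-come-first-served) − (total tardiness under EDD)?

FIFO (arrival order): A B C D E F G.
A: 0→2, due 45, tardiness 0
B: 2→15, due 34, tardiness 0
C: 15→35, due 23, tardiness 12
D: 35→49, due 37, tardiness 12
E: 49→66, due 24, tardiness 42
F: 66→73, due 25, tardiness 48
G: 73→76, due 32, tardiness 44
Sum = 0+0+12+12+42+48+44 = 158.
EDD (increasing due date): C E F G B D A.
C: 0→20, due 23, tardiness 0
E: 20→37, due 24, tardiness 13
F: 37→44, due 25, tardiness 19
G: 44→47, due 32, tardiness 15
B: 47→60, due 34, tardiness 26
D: 60→74, due 37, tardiness 37
A: 74→76, due 45, tardiness 31
Sum = 0+13+19+15+26+37+31 = 141.
Difference = 158 − 141 = 17.

17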